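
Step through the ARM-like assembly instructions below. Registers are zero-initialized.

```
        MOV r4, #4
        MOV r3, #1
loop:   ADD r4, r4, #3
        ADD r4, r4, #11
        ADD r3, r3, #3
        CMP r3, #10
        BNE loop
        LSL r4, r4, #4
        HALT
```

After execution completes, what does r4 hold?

736

MOV r4, #4 → r4=4
MOV r3, #1 → r3=1
ADD r4, r4, #3 → r4=4+3=7
ADD r4, r4, #11 → r4=7+11=18
ADD r3, r3, #3 → r3=1+3=4
CMP r3, #10  (cmp 4,10)
BNE loop: taken
ADD r4, r4, #3 → r4=18+3=21
ADD r4, r4, #11 → r4=21+11=32
ADD r3, r3, #3 → r3=4+3=7
CMP r3, #10  (cmp 7,10)
BNE loop: taken
ADD r4, r4, #3 → r4=32+3=35
ADD r4, r4, #11 → r4=35+11=46
ADD r3, r3, #3 → r3=7+3=10
CMP r3, #10  (cmp 10,10)
BNE loop: not taken
LSL r4, r4, #4 → r4=46<<4=736
halt.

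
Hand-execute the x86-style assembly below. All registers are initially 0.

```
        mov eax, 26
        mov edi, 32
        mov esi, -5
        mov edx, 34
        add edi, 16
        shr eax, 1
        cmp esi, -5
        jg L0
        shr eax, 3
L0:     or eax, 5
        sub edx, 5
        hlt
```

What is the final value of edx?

29

mov eax, 26 → eax=26
mov edi, 32 → edi=32
mov esi, -5 → esi=-5
mov edx, 34 → edx=34
add edi, 16 → edi=32+16=48
shr eax, 1 → eax=26>>1=13
cmp esi, -5  (cmp -5,-5)
jg L0: not taken
shr eax, 3 → eax=13>>3=1
or eax, 5 → eax=1|5=5
sub edx, 5 → edx=34-5=29
halt.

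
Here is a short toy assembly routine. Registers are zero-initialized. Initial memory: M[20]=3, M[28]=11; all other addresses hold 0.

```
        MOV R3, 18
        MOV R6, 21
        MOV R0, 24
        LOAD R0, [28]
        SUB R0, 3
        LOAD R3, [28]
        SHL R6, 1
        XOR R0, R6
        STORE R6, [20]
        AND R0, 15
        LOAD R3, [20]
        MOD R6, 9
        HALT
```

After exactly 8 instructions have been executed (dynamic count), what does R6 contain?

after MOV R3, 18: R3=18
after MOV R6, 21: R6=21
after MOV R0, 24: R0=24
after LOAD R0, [28]: R0=M[28]=11
after SUB R0, 3: R0=11-3=8
after LOAD R3, [28]: R3=M[28]=11
after SHL R6, 1: R6=21<<1=42
after XOR R0, R6: R0=8^42=34
After step 8: R6 = 42.

42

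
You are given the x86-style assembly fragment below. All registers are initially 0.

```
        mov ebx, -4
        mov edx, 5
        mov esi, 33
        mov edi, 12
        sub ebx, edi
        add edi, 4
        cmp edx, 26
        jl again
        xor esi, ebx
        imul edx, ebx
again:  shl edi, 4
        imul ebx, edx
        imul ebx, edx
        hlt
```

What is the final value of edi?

256

mov ebx, -4 → ebx=-4
mov edx, 5 → edx=5
mov esi, 33 → esi=33
mov edi, 12 → edi=12
sub ebx, edi → ebx=(-4)-12=-16
add edi, 4 → edi=12+4=16
cmp edx, 26  (cmp 5,26)
jl again: taken
shl edi, 4 → edi=16<<4=256
imul ebx, edx → ebx=(-16)*5=-80
imul ebx, edx → ebx=(-80)*5=-400
halt.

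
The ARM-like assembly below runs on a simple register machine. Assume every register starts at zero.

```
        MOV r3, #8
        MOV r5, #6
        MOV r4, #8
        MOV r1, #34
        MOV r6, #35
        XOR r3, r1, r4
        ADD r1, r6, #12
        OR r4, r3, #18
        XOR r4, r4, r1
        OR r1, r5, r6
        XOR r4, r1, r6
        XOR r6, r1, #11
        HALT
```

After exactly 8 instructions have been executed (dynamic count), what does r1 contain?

after MOV r3, #8: r3=8
after MOV r5, #6: r5=6
after MOV r4, #8: r4=8
after MOV r1, #34: r1=34
after MOV r6, #35: r6=35
after XOR r3, r1, r4: r3=34^8=42
after ADD r1, r6, #12: r1=35+12=47
after OR r4, r3, #18: r4=42|18=58
After step 8: r1 = 47.

47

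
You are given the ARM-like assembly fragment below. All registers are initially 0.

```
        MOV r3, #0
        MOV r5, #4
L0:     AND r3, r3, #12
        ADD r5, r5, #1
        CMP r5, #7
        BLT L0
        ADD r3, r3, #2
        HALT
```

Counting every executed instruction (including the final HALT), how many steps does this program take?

after MOV r3, #0: r3=0
after MOV r5, #4: r5=4
after AND r3, r3, #12: r3=0&12=0
after ADD r5, r5, #1: r5=4+1=5
CMP r5, #7  (cmp 5,7)
BLT L0: taken
after AND r3, r3, #12: r3=0&12=0
after ADD r5, r5, #1: r5=5+1=6
CMP r5, #7  (cmp 6,7)
BLT L0: taken
after AND r3, r3, #12: r3=0&12=0
after ADD r5, r5, #1: r5=6+1=7
CMP r5, #7  (cmp 7,7)
BLT L0: not taken
after ADD r3, r3, #2: r3=0+2=2
halt.
Total executed instructions: 16.

16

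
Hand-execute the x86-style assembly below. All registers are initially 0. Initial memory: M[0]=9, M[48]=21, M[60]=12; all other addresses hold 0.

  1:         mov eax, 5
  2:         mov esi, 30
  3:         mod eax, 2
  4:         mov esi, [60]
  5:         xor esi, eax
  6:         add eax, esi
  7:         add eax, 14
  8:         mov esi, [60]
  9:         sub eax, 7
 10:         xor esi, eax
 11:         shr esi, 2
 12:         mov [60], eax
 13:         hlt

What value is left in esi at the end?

mov eax, 5 → eax=5
mov esi, 30 → esi=30
mod eax, 2 → eax=5%2=1
mov esi, [60] → esi=M[60]=12
xor esi, eax → esi=12^1=13
add eax, esi → eax=1+13=14
add eax, 14 → eax=14+14=28
mov esi, [60] → esi=M[60]=12
sub eax, 7 → eax=28-7=21
xor esi, eax → esi=12^21=25
shr esi, 2 → esi=25>>2=6
mov [60], eax → M[60]=21
halt.

6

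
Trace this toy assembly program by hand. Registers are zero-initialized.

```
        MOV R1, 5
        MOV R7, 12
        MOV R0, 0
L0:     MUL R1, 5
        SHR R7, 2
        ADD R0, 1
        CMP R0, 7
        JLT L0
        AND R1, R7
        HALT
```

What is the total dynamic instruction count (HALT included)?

R1=5
R7=12
R0=0
R1=5*5=25
R7=12>>2=3
R0=0+1=1
CMP R0, 7  (cmp 1,7)
JLT L0: taken
R1=25*5=125
R7=3>>2=0
R0=1+1=2
CMP R0, 7  (cmp 2,7)
JLT L0: taken
R1=125*5=625
R7=0>>2=0
R0=2+1=3
CMP R0, 7  (cmp 3,7)
JLT L0: taken
R1=625*5=3125
R7=0>>2=0
R0=3+1=4
CMP R0, 7  (cmp 4,7)
JLT L0: taken
R1=3125*5=15625
R7=0>>2=0
R0=4+1=5
CMP R0, 7  (cmp 5,7)
JLT L0: taken
R1=15625*5=78125
R7=0>>2=0
R0=5+1=6
CMP R0, 7  (cmp 6,7)
JLT L0: taken
R1=78125*5=390625
R7=0>>2=0
R0=6+1=7
CMP R0, 7  (cmp 7,7)
JLT L0: not taken
R1=390625&0=0
halt.
Total executed instructions: 40.

40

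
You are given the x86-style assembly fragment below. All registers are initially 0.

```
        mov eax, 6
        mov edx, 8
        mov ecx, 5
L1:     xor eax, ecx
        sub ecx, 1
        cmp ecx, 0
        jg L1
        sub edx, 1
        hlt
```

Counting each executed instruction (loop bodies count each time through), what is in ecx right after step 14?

after mov eax, 6: eax=6
after mov edx, 8: edx=8
after mov ecx, 5: ecx=5
after xor eax, ecx: eax=6^5=3
after sub ecx, 1: ecx=5-1=4
cmp ecx, 0  (cmp 4,0)
jg L1: taken
after xor eax, ecx: eax=3^4=7
after sub ecx, 1: ecx=4-1=3
cmp ecx, 0  (cmp 3,0)
jg L1: taken
after xor eax, ecx: eax=7^3=4
after sub ecx, 1: ecx=3-1=2
cmp ecx, 0  (cmp 2,0)
After step 14: ecx = 2.

2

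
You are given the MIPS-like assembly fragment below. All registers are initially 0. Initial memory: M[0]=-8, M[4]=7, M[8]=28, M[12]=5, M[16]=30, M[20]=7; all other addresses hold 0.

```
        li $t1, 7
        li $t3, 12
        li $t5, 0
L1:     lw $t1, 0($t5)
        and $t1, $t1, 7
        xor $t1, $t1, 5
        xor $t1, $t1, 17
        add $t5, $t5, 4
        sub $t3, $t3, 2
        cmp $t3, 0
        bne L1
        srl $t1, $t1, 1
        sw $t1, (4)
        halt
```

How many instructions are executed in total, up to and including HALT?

54

li $t1, 7 → $t1=7
li $t3, 12 → $t3=12
li $t5, 0 → $t5=0
lw $t1, 0($t5) → $t1=M[0]=-8
and $t1, $t1, 7 → $t1=(-8)&7=0
xor $t1, $t1, 5 → $t1=0^5=5
xor $t1, $t1, 17 → $t1=5^17=20
add $t5, $t5, 4 → $t5=0+4=4
sub $t3, $t3, 2 → $t3=12-2=10
cmp $t3, 0  (cmp 10,0)
bne L1: taken
lw $t1, 0($t5) → $t1=M[4]=7
and $t1, $t1, 7 → $t1=7&7=7
xor $t1, $t1, 5 → $t1=7^5=2
xor $t1, $t1, 17 → $t1=2^17=19
add $t5, $t5, 4 → $t5=4+4=8
sub $t3, $t3, 2 → $t3=10-2=8
cmp $t3, 0  (cmp 8,0)
bne L1: taken
lw $t1, 0($t5) → $t1=M[8]=28
and $t1, $t1, 7 → $t1=28&7=4
xor $t1, $t1, 5 → $t1=4^5=1
xor $t1, $t1, 17 → $t1=1^17=16
add $t5, $t5, 4 → $t5=8+4=12
sub $t3, $t3, 2 → $t3=8-2=6
cmp $t3, 0  (cmp 6,0)
bne L1: taken
lw $t1, 0($t5) → $t1=M[12]=5
and $t1, $t1, 7 → $t1=5&7=5
xor $t1, $t1, 5 → $t1=5^5=0
xor $t1, $t1, 17 → $t1=0^17=17
add $t5, $t5, 4 → $t5=12+4=16
sub $t3, $t3, 2 → $t3=6-2=4
cmp $t3, 0  (cmp 4,0)
bne L1: taken
lw $t1, 0($t5) → $t1=M[16]=30
and $t1, $t1, 7 → $t1=30&7=6
xor $t1, $t1, 5 → $t1=6^5=3
xor $t1, $t1, 17 → $t1=3^17=18
add $t5, $t5, 4 → $t5=16+4=20
sub $t3, $t3, 2 → $t3=4-2=2
cmp $t3, 0  (cmp 2,0)
bne L1: taken
lw $t1, 0($t5) → $t1=M[20]=7
and $t1, $t1, 7 → $t1=7&7=7
xor $t1, $t1, 5 → $t1=7^5=2
xor $t1, $t1, 17 → $t1=2^17=19
add $t5, $t5, 4 → $t5=20+4=24
sub $t3, $t3, 2 → $t3=2-2=0
cmp $t3, 0  (cmp 0,0)
bne L1: not taken
srl $t1, $t1, 1 → $t1=19>>1=9
sw $t1, (4) → M[4]=9
halt.
Total executed instructions: 54.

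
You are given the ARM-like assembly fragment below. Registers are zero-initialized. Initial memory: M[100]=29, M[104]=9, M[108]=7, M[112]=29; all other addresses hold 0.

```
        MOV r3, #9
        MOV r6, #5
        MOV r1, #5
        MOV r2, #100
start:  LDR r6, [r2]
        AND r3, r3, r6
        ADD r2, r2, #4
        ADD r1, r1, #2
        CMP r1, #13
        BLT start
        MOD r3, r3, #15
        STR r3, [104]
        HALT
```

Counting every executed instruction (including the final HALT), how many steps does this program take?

31

r3=9
r6=5
r1=5
r2=100
r6=M[100]=29
r3=9&29=9
r2=100+4=104
r1=5+2=7
CMP r1, #13  (cmp 7,13)
BLT start: taken
r6=M[104]=9
r3=9&9=9
r2=104+4=108
r1=7+2=9
CMP r1, #13  (cmp 9,13)
BLT start: taken
r6=M[108]=7
r3=9&7=1
r2=108+4=112
r1=9+2=11
CMP r1, #13  (cmp 11,13)
BLT start: taken
r6=M[112]=29
r3=1&29=1
r2=112+4=116
r1=11+2=13
CMP r1, #13  (cmp 13,13)
BLT start: not taken
r3=1%15=1
STR r3, [104] → M[104]=1
halt.
Total executed instructions: 31.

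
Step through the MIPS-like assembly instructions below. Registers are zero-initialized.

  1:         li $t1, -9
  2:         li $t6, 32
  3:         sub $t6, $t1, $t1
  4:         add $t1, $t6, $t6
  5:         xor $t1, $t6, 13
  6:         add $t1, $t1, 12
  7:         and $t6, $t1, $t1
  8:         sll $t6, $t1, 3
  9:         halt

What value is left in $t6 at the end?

after li $t1, -9: $t1=-9
after li $t6, 32: $t6=32
after sub $t6, $t1, $t1: $t6=(-9)-(-9)=0
after add $t1, $t6, $t6: $t1=0+0=0
after xor $t1, $t6, 13: $t1=0^13=13
after add $t1, $t1, 12: $t1=13+12=25
after and $t6, $t1, $t1: $t6=25&25=25
after sll $t6, $t1, 3: $t6=25<<3=200
halt.

200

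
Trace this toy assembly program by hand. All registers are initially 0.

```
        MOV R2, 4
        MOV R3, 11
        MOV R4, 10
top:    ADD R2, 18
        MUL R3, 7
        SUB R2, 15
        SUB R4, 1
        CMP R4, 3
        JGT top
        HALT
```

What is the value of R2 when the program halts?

MOV R2, 4 → R2=4
MOV R3, 11 → R3=11
MOV R4, 10 → R4=10
ADD R2, 18 → R2=4+18=22
MUL R3, 7 → R3=11*7=77
SUB R2, 15 → R2=22-15=7
SUB R4, 1 → R4=10-1=9
CMP R4, 3  (cmp 9,3)
JGT top: taken
ADD R2, 18 → R2=7+18=25
MUL R3, 7 → R3=77*7=539
SUB R2, 15 → R2=25-15=10
SUB R4, 1 → R4=9-1=8
CMP R4, 3  (cmp 8,3)
JGT top: taken
ADD R2, 18 → R2=10+18=28
MUL R3, 7 → R3=539*7=3773
SUB R2, 15 → R2=28-15=13
SUB R4, 1 → R4=8-1=7
CMP R4, 3  (cmp 7,3)
JGT top: taken
ADD R2, 18 → R2=13+18=31
MUL R3, 7 → R3=3773*7=26411
SUB R2, 15 → R2=31-15=16
SUB R4, 1 → R4=7-1=6
CMP R4, 3  (cmp 6,3)
JGT top: taken
ADD R2, 18 → R2=16+18=34
MUL R3, 7 → R3=26411*7=184877
SUB R2, 15 → R2=34-15=19
SUB R4, 1 → R4=6-1=5
CMP R4, 3  (cmp 5,3)
JGT top: taken
ADD R2, 18 → R2=19+18=37
MUL R3, 7 → R3=184877*7=1294139
SUB R2, 15 → R2=37-15=22
SUB R4, 1 → R4=5-1=4
CMP R4, 3  (cmp 4,3)
JGT top: taken
ADD R2, 18 → R2=22+18=40
MUL R3, 7 → R3=1294139*7=9058973
SUB R2, 15 → R2=40-15=25
SUB R4, 1 → R4=4-1=3
CMP R4, 3  (cmp 3,3)
JGT top: not taken
halt.

25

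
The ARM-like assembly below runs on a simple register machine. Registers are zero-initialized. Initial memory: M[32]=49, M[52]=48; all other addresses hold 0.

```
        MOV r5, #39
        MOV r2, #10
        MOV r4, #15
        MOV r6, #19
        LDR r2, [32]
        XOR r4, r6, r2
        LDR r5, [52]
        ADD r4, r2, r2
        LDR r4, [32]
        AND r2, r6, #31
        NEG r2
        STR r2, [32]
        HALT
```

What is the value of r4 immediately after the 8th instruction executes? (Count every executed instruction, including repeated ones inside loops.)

after MOV r5, #39: r5=39
after MOV r2, #10: r2=10
after MOV r4, #15: r4=15
after MOV r6, #19: r6=19
after LDR r2, [32]: r2=M[32]=49
after XOR r4, r6, r2: r4=19^49=34
after LDR r5, [52]: r5=M[52]=48
after ADD r4, r2, r2: r4=49+49=98
After step 8: r4 = 98.

98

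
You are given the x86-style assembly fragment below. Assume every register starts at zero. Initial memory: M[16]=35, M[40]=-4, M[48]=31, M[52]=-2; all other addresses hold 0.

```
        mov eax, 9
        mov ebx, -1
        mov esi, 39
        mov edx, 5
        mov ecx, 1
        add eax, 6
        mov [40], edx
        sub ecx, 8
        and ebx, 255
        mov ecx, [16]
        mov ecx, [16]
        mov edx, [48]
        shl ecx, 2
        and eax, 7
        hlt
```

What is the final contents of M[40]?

5

eax=9
ebx=-1
esi=39
edx=5
ecx=1
eax=9+6=15
mov [40], edx → M[40]=5
ecx=1-8=-7
ebx=(-1)&255=255
ecx=M[16]=35
ecx=M[16]=35
edx=M[48]=31
ecx=35<<2=140
eax=15&7=7
halt.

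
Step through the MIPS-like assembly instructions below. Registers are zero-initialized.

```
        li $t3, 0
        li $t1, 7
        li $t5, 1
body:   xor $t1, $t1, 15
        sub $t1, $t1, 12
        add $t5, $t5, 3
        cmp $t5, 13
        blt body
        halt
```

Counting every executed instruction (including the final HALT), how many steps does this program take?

24

$t3=0
$t1=7
$t5=1
$t1=7^15=8
$t1=8-12=-4
$t5=1+3=4
cmp $t5, 13  (cmp 4,13)
blt body: taken
$t1=(-4)^15=-13
$t1=(-13)-12=-25
$t5=4+3=7
cmp $t5, 13  (cmp 7,13)
blt body: taken
$t1=(-25)^15=-24
$t1=(-24)-12=-36
$t5=7+3=10
cmp $t5, 13  (cmp 10,13)
blt body: taken
$t1=(-36)^15=-45
$t1=(-45)-12=-57
$t5=10+3=13
cmp $t5, 13  (cmp 13,13)
blt body: not taken
halt.
Total executed instructions: 24.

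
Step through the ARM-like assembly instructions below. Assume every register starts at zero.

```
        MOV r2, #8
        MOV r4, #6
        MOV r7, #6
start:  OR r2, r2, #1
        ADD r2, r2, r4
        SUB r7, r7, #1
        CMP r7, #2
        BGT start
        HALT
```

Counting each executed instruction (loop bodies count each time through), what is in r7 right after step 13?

4

after MOV r2, #8: r2=8
after MOV r4, #6: r4=6
after MOV r7, #6: r7=6
after OR r2, r2, #1: r2=8|1=9
after ADD r2, r2, r4: r2=9+6=15
after SUB r7, r7, #1: r7=6-1=5
CMP r7, #2  (cmp 5,2)
BGT start: taken
after OR r2, r2, #1: r2=15|1=15
after ADD r2, r2, r4: r2=15+6=21
after SUB r7, r7, #1: r7=5-1=4
CMP r7, #2  (cmp 4,2)
BGT start: taken
After step 13: r7 = 4.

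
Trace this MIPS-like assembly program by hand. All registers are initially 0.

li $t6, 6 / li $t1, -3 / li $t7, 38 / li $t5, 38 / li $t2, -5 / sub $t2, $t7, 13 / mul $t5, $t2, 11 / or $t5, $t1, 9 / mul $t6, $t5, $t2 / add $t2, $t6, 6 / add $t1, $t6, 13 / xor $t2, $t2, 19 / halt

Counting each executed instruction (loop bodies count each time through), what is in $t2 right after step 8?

25

$t6=6
$t1=-3
$t7=38
$t5=38
$t2=-5
$t2=38-13=25
$t5=25*11=275
$t5=(-3)|9=-3
After step 8: $t2 = 25.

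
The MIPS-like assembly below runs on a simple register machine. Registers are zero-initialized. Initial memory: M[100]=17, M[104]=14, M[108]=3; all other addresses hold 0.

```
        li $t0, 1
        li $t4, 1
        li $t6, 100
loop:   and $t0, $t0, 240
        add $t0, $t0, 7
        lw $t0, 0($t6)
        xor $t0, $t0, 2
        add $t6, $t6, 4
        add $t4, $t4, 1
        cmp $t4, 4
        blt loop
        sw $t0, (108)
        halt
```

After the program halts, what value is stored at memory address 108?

1

after li $t0, 1: $t0=1
after li $t4, 1: $t4=1
after li $t6, 100: $t6=100
after and $t0, $t0, 240: $t0=1&240=0
after add $t0, $t0, 7: $t0=0+7=7
after lw $t0, 0($t6): $t0=M[100]=17
after xor $t0, $t0, 2: $t0=17^2=19
after add $t6, $t6, 4: $t6=100+4=104
after add $t4, $t4, 1: $t4=1+1=2
cmp $t4, 4  (cmp 2,4)
blt loop: taken
after and $t0, $t0, 240: $t0=19&240=16
after add $t0, $t0, 7: $t0=16+7=23
after lw $t0, 0($t6): $t0=M[104]=14
after xor $t0, $t0, 2: $t0=14^2=12
after add $t6, $t6, 4: $t6=104+4=108
after add $t4, $t4, 1: $t4=2+1=3
cmp $t4, 4  (cmp 3,4)
blt loop: taken
after and $t0, $t0, 240: $t0=12&240=0
after add $t0, $t0, 7: $t0=0+7=7
after lw $t0, 0($t6): $t0=M[108]=3
after xor $t0, $t0, 2: $t0=3^2=1
after add $t6, $t6, 4: $t6=108+4=112
after add $t4, $t4, 1: $t4=3+1=4
cmp $t4, 4  (cmp 4,4)
blt loop: not taken
sw $t0, (108) → M[108]=1
halt.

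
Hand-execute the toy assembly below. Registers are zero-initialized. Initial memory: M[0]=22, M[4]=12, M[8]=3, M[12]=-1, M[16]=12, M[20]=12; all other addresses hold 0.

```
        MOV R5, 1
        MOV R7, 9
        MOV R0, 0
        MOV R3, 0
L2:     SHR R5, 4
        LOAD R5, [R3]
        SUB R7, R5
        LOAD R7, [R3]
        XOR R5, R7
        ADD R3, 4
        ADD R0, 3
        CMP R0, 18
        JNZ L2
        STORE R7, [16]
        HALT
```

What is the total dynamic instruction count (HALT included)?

MOV R5, 1 → R5=1
MOV R7, 9 → R7=9
MOV R0, 0 → R0=0
MOV R3, 0 → R3=0
SHR R5, 4 → R5=1>>4=0
LOAD R5, [R3] → R5=M[0]=22
SUB R7, R5 → R7=9-22=-13
LOAD R7, [R3] → R7=M[0]=22
XOR R5, R7 → R5=22^22=0
ADD R3, 4 → R3=0+4=4
ADD R0, 3 → R0=0+3=3
CMP R0, 18  (cmp 3,18)
JNZ L2: taken
SHR R5, 4 → R5=0>>4=0
LOAD R5, [R3] → R5=M[4]=12
SUB R7, R5 → R7=22-12=10
LOAD R7, [R3] → R7=M[4]=12
XOR R5, R7 → R5=12^12=0
ADD R3, 4 → R3=4+4=8
ADD R0, 3 → R0=3+3=6
CMP R0, 18  (cmp 6,18)
JNZ L2: taken
SHR R5, 4 → R5=0>>4=0
LOAD R5, [R3] → R5=M[8]=3
SUB R7, R5 → R7=12-3=9
LOAD R7, [R3] → R7=M[8]=3
XOR R5, R7 → R5=3^3=0
ADD R3, 4 → R3=8+4=12
ADD R0, 3 → R0=6+3=9
CMP R0, 18  (cmp 9,18)
JNZ L2: taken
SHR R5, 4 → R5=0>>4=0
LOAD R5, [R3] → R5=M[12]=-1
SUB R7, R5 → R7=3-(-1)=4
LOAD R7, [R3] → R7=M[12]=-1
XOR R5, R7 → R5=(-1)^(-1)=0
ADD R3, 4 → R3=12+4=16
ADD R0, 3 → R0=9+3=12
CMP R0, 18  (cmp 12,18)
JNZ L2: taken
SHR R5, 4 → R5=0>>4=0
LOAD R5, [R3] → R5=M[16]=12
SUB R7, R5 → R7=(-1)-12=-13
LOAD R7, [R3] → R7=M[16]=12
XOR R5, R7 → R5=12^12=0
ADD R3, 4 → R3=16+4=20
ADD R0, 3 → R0=12+3=15
CMP R0, 18  (cmp 15,18)
JNZ L2: taken
SHR R5, 4 → R5=0>>4=0
LOAD R5, [R3] → R5=M[20]=12
SUB R7, R5 → R7=12-12=0
LOAD R7, [R3] → R7=M[20]=12
XOR R5, R7 → R5=12^12=0
ADD R3, 4 → R3=20+4=24
ADD R0, 3 → R0=15+3=18
CMP R0, 18  (cmp 18,18)
JNZ L2: not taken
STORE R7, [16] → M[16]=12
halt.
Total executed instructions: 60.

60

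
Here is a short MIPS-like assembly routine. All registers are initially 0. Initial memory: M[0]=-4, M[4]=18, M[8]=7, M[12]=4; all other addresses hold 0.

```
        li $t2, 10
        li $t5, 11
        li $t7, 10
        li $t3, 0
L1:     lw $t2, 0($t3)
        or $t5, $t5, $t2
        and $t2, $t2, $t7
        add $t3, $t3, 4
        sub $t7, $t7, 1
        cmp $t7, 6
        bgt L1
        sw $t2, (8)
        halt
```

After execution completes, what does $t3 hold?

li $t2, 10 → $t2=10
li $t5, 11 → $t5=11
li $t7, 10 → $t7=10
li $t3, 0 → $t3=0
lw $t2, 0($t3) → $t2=M[0]=-4
or $t5, $t5, $t2 → $t5=11|(-4)=-1
and $t2, $t2, $t7 → $t2=(-4)&10=8
add $t3, $t3, 4 → $t3=0+4=4
sub $t7, $t7, 1 → $t7=10-1=9
cmp $t7, 6  (cmp 9,6)
bgt L1: taken
lw $t2, 0($t3) → $t2=M[4]=18
or $t5, $t5, $t2 → $t5=(-1)|18=-1
and $t2, $t2, $t7 → $t2=18&9=0
add $t3, $t3, 4 → $t3=4+4=8
sub $t7, $t7, 1 → $t7=9-1=8
cmp $t7, 6  (cmp 8,6)
bgt L1: taken
lw $t2, 0($t3) → $t2=M[8]=7
or $t5, $t5, $t2 → $t5=(-1)|7=-1
and $t2, $t2, $t7 → $t2=7&8=0
add $t3, $t3, 4 → $t3=8+4=12
sub $t7, $t7, 1 → $t7=8-1=7
cmp $t7, 6  (cmp 7,6)
bgt L1: taken
lw $t2, 0($t3) → $t2=M[12]=4
or $t5, $t5, $t2 → $t5=(-1)|4=-1
and $t2, $t2, $t7 → $t2=4&7=4
add $t3, $t3, 4 → $t3=12+4=16
sub $t7, $t7, 1 → $t7=7-1=6
cmp $t7, 6  (cmp 6,6)
bgt L1: not taken
sw $t2, (8) → M[8]=4
halt.

16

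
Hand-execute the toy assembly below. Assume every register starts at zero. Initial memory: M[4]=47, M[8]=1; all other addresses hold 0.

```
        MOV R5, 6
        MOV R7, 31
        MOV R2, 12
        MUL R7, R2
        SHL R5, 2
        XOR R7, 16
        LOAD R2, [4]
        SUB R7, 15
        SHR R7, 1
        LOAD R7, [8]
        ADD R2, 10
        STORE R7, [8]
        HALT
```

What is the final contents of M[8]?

1

R5=6
R7=31
R2=12
R7=31*12=372
R5=6<<2=24
R7=372^16=356
R2=M[4]=47
R7=356-15=341
R7=341>>1=170
R7=M[8]=1
R2=47+10=57
STORE R7, [8] → M[8]=1
halt.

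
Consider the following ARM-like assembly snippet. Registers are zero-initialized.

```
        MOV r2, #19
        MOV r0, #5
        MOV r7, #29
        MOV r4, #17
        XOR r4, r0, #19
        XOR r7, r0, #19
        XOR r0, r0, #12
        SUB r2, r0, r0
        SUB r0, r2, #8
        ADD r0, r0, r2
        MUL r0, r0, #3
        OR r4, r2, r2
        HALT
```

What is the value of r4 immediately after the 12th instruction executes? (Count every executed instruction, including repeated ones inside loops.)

0

after MOV r2, #19: r2=19
after MOV r0, #5: r0=5
after MOV r7, #29: r7=29
after MOV r4, #17: r4=17
after XOR r4, r0, #19: r4=5^19=22
after XOR r7, r0, #19: r7=5^19=22
after XOR r0, r0, #12: r0=5^12=9
after SUB r2, r0, r0: r2=9-9=0
after SUB r0, r2, #8: r0=0-8=-8
after ADD r0, r0, r2: r0=(-8)+0=-8
after MUL r0, r0, #3: r0=(-8)*3=-24
after OR r4, r2, r2: r4=0|0=0
After step 12: r4 = 0.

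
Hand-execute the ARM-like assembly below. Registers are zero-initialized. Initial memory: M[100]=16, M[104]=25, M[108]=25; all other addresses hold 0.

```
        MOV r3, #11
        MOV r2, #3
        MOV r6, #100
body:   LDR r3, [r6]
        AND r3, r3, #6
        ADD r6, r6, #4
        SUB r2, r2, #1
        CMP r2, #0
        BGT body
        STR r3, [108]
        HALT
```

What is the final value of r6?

r3=11
r2=3
r6=100
r3=M[100]=16
r3=16&6=0
r6=100+4=104
r2=3-1=2
CMP r2, #0  (cmp 2,0)
BGT body: taken
r3=M[104]=25
r3=25&6=0
r6=104+4=108
r2=2-1=1
CMP r2, #0  (cmp 1,0)
BGT body: taken
r3=M[108]=25
r3=25&6=0
r6=108+4=112
r2=1-1=0
CMP r2, #0  (cmp 0,0)
BGT body: not taken
STR r3, [108] → M[108]=0
halt.

112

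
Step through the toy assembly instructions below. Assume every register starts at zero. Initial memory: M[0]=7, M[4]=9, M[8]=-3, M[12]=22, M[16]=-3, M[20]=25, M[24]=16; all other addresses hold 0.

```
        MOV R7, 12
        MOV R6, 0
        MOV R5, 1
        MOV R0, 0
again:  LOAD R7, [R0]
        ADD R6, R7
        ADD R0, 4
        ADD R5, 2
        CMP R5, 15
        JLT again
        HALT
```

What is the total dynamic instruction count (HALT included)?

R7=12
R6=0
R5=1
R0=0
R7=M[0]=7
R6=0+7=7
R0=0+4=4
R5=1+2=3
CMP R5, 15  (cmp 3,15)
JLT again: taken
R7=M[4]=9
R6=7+9=16
R0=4+4=8
R5=3+2=5
CMP R5, 15  (cmp 5,15)
JLT again: taken
R7=M[8]=-3
R6=16+(-3)=13
R0=8+4=12
R5=5+2=7
CMP R5, 15  (cmp 7,15)
JLT again: taken
R7=M[12]=22
R6=13+22=35
R0=12+4=16
R5=7+2=9
CMP R5, 15  (cmp 9,15)
JLT again: taken
R7=M[16]=-3
R6=35+(-3)=32
R0=16+4=20
R5=9+2=11
CMP R5, 15  (cmp 11,15)
JLT again: taken
R7=M[20]=25
R6=32+25=57
R0=20+4=24
R5=11+2=13
CMP R5, 15  (cmp 13,15)
JLT again: taken
R7=M[24]=16
R6=57+16=73
R0=24+4=28
R5=13+2=15
CMP R5, 15  (cmp 15,15)
JLT again: not taken
halt.
Total executed instructions: 47.

47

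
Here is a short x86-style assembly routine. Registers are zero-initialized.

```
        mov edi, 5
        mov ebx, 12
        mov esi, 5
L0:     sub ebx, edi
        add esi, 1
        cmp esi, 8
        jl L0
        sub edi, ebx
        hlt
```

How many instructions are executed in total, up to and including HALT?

17

mov edi, 5 → edi=5
mov ebx, 12 → ebx=12
mov esi, 5 → esi=5
sub ebx, edi → ebx=12-5=7
add esi, 1 → esi=5+1=6
cmp esi, 8  (cmp 6,8)
jl L0: taken
sub ebx, edi → ebx=7-5=2
add esi, 1 → esi=6+1=7
cmp esi, 8  (cmp 7,8)
jl L0: taken
sub ebx, edi → ebx=2-5=-3
add esi, 1 → esi=7+1=8
cmp esi, 8  (cmp 8,8)
jl L0: not taken
sub edi, ebx → edi=5-(-3)=8
halt.
Total executed instructions: 17.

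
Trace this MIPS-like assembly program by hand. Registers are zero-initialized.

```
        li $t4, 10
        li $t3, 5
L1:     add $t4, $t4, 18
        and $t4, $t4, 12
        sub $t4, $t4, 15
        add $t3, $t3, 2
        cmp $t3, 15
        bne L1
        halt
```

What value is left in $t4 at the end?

$t4=10
$t3=5
$t4=10+18=28
$t4=28&12=12
$t4=12-15=-3
$t3=5+2=7
cmp $t3, 15  (cmp 7,15)
bne L1: taken
$t4=(-3)+18=15
$t4=15&12=12
$t4=12-15=-3
$t3=7+2=9
cmp $t3, 15  (cmp 9,15)
bne L1: taken
$t4=(-3)+18=15
$t4=15&12=12
$t4=12-15=-3
$t3=9+2=11
cmp $t3, 15  (cmp 11,15)
bne L1: taken
$t4=(-3)+18=15
$t4=15&12=12
$t4=12-15=-3
$t3=11+2=13
cmp $t3, 15  (cmp 13,15)
bne L1: taken
$t4=(-3)+18=15
$t4=15&12=12
$t4=12-15=-3
$t3=13+2=15
cmp $t3, 15  (cmp 15,15)
bne L1: not taken
halt.

-3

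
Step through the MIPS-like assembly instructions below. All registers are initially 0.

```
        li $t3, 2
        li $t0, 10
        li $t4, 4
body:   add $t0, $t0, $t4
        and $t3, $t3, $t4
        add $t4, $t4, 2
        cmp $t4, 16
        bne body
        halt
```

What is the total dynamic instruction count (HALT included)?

after li $t3, 2: $t3=2
after li $t0, 10: $t0=10
after li $t4, 4: $t4=4
after add $t0, $t0, $t4: $t0=10+4=14
after and $t3, $t3, $t4: $t3=2&4=0
after add $t4, $t4, 2: $t4=4+2=6
cmp $t4, 16  (cmp 6,16)
bne body: taken
after add $t0, $t0, $t4: $t0=14+6=20
after and $t3, $t3, $t4: $t3=0&6=0
after add $t4, $t4, 2: $t4=6+2=8
cmp $t4, 16  (cmp 8,16)
bne body: taken
after add $t0, $t0, $t4: $t0=20+8=28
after and $t3, $t3, $t4: $t3=0&8=0
after add $t4, $t4, 2: $t4=8+2=10
cmp $t4, 16  (cmp 10,16)
bne body: taken
after add $t0, $t0, $t4: $t0=28+10=38
after and $t3, $t3, $t4: $t3=0&10=0
after add $t4, $t4, 2: $t4=10+2=12
cmp $t4, 16  (cmp 12,16)
bne body: taken
after add $t0, $t0, $t4: $t0=38+12=50
after and $t3, $t3, $t4: $t3=0&12=0
after add $t4, $t4, 2: $t4=12+2=14
cmp $t4, 16  (cmp 14,16)
bne body: taken
after add $t0, $t0, $t4: $t0=50+14=64
after and $t3, $t3, $t4: $t3=0&14=0
after add $t4, $t4, 2: $t4=14+2=16
cmp $t4, 16  (cmp 16,16)
bne body: not taken
halt.
Total executed instructions: 34.

34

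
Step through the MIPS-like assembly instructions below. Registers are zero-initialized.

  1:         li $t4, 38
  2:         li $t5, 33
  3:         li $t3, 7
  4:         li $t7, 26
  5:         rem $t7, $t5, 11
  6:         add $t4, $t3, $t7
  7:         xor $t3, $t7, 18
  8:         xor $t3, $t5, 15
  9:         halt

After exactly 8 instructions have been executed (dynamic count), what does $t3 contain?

after li $t4, 38: $t4=38
after li $t5, 33: $t5=33
after li $t3, 7: $t3=7
after li $t7, 26: $t7=26
after rem $t7, $t5, 11: $t7=33%11=0
after add $t4, $t3, $t7: $t4=7+0=7
after xor $t3, $t7, 18: $t3=0^18=18
after xor $t3, $t5, 15: $t3=33^15=46
After step 8: $t3 = 46.

46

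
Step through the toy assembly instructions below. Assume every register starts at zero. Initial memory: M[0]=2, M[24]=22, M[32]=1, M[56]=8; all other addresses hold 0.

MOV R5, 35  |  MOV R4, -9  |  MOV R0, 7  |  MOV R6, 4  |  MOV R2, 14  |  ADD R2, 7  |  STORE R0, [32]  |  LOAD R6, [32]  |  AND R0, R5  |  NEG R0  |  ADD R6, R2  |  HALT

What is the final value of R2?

R5=35
R4=-9
R0=7
R6=4
R2=14
R2=14+7=21
STORE R0, [32] → M[32]=7
R6=M[32]=7
R0=7&35=3
R0=-(3)=-3
R6=7+21=28
halt.

21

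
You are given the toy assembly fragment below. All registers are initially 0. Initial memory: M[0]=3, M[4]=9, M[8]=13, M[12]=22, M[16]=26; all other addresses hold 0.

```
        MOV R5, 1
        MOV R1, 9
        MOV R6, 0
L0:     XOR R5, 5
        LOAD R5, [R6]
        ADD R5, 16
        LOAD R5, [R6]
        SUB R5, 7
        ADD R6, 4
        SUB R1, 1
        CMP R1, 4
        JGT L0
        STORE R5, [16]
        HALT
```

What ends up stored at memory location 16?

19

MOV R5, 1 → R5=1
MOV R1, 9 → R1=9
MOV R6, 0 → R6=0
XOR R5, 5 → R5=1^5=4
LOAD R5, [R6] → R5=M[0]=3
ADD R5, 16 → R5=3+16=19
LOAD R5, [R6] → R5=M[0]=3
SUB R5, 7 → R5=3-7=-4
ADD R6, 4 → R6=0+4=4
SUB R1, 1 → R1=9-1=8
CMP R1, 4  (cmp 8,4)
JGT L0: taken
XOR R5, 5 → R5=(-4)^5=-7
LOAD R5, [R6] → R5=M[4]=9
ADD R5, 16 → R5=9+16=25
LOAD R5, [R6] → R5=M[4]=9
SUB R5, 7 → R5=9-7=2
ADD R6, 4 → R6=4+4=8
SUB R1, 1 → R1=8-1=7
CMP R1, 4  (cmp 7,4)
JGT L0: taken
XOR R5, 5 → R5=2^5=7
LOAD R5, [R6] → R5=M[8]=13
ADD R5, 16 → R5=13+16=29
LOAD R5, [R6] → R5=M[8]=13
SUB R5, 7 → R5=13-7=6
ADD R6, 4 → R6=8+4=12
SUB R1, 1 → R1=7-1=6
CMP R1, 4  (cmp 6,4)
JGT L0: taken
XOR R5, 5 → R5=6^5=3
LOAD R5, [R6] → R5=M[12]=22
ADD R5, 16 → R5=22+16=38
LOAD R5, [R6] → R5=M[12]=22
SUB R5, 7 → R5=22-7=15
ADD R6, 4 → R6=12+4=16
SUB R1, 1 → R1=6-1=5
CMP R1, 4  (cmp 5,4)
JGT L0: taken
XOR R5, 5 → R5=15^5=10
LOAD R5, [R6] → R5=M[16]=26
ADD R5, 16 → R5=26+16=42
LOAD R5, [R6] → R5=M[16]=26
SUB R5, 7 → R5=26-7=19
ADD R6, 4 → R6=16+4=20
SUB R1, 1 → R1=5-1=4
CMP R1, 4  (cmp 4,4)
JGT L0: not taken
STORE R5, [16] → M[16]=19
halt.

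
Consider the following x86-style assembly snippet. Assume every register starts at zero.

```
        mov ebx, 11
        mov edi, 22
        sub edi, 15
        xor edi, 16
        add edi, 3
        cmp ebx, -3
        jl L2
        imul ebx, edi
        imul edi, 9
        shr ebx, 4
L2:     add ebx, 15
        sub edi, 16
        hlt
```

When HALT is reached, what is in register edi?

ebx=11
edi=22
edi=22-15=7
edi=7^16=23
edi=23+3=26
cmp ebx, -3  (cmp 11,-3)
jl L2: not taken
ebx=11*26=286
edi=26*9=234
ebx=286>>4=17
ebx=17+15=32
edi=234-16=218
halt.

218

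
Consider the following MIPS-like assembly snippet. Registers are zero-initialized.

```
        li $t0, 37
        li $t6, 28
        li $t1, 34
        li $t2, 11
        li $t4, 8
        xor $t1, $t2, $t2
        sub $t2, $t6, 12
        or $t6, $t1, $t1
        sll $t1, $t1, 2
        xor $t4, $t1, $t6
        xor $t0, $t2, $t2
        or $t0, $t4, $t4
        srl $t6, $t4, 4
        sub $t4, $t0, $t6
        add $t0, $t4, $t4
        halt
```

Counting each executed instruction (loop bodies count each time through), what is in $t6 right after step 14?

0

after li $t0, 37: $t0=37
after li $t6, 28: $t6=28
after li $t1, 34: $t1=34
after li $t2, 11: $t2=11
after li $t4, 8: $t4=8
after xor $t1, $t2, $t2: $t1=11^11=0
after sub $t2, $t6, 12: $t2=28-12=16
after or $t6, $t1, $t1: $t6=0|0=0
after sll $t1, $t1, 2: $t1=0<<2=0
after xor $t4, $t1, $t6: $t4=0^0=0
after xor $t0, $t2, $t2: $t0=16^16=0
after or $t0, $t4, $t4: $t0=0|0=0
after srl $t6, $t4, 4: $t6=0>>4=0
after sub $t4, $t0, $t6: $t4=0-0=0
After step 14: $t6 = 0.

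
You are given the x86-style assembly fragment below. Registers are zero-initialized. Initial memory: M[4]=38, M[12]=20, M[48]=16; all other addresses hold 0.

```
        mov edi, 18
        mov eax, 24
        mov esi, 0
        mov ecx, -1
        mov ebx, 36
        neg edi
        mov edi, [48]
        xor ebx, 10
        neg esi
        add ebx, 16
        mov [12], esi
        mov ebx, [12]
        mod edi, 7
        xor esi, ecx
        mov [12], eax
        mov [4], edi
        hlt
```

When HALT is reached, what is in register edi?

edi=18
eax=24
esi=0
ecx=-1
ebx=36
edi=-(18)=-18
edi=M[48]=16
ebx=36^10=46
esi=-(0)=0
ebx=46+16=62
mov [12], esi → M[12]=0
ebx=M[12]=0
edi=16%7=2
esi=0^(-1)=-1
mov [12], eax → M[12]=24
mov [4], edi → M[4]=2
halt.

2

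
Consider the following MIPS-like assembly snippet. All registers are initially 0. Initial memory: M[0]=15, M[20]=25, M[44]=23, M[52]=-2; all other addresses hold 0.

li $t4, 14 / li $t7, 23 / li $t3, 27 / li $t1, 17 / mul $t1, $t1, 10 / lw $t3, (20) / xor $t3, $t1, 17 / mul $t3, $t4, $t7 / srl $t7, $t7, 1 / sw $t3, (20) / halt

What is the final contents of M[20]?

322

li $t4, 14 → $t4=14
li $t7, 23 → $t7=23
li $t3, 27 → $t3=27
li $t1, 17 → $t1=17
mul $t1, $t1, 10 → $t1=17*10=170
lw $t3, (20) → $t3=M[20]=25
xor $t3, $t1, 17 → $t3=170^17=187
mul $t3, $t4, $t7 → $t3=14*23=322
srl $t7, $t7, 1 → $t7=23>>1=11
sw $t3, (20) → M[20]=322
halt.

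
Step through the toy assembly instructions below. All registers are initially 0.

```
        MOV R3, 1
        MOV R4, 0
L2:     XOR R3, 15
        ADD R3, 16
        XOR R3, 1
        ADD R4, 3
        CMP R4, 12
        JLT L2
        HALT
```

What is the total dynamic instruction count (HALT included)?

R3=1
R4=0
R3=1^15=14
R3=14+16=30
R3=30^1=31
R4=0+3=3
CMP R4, 12  (cmp 3,12)
JLT L2: taken
R3=31^15=16
R3=16+16=32
R3=32^1=33
R4=3+3=6
CMP R4, 12  (cmp 6,12)
JLT L2: taken
R3=33^15=46
R3=46+16=62
R3=62^1=63
R4=6+3=9
CMP R4, 12  (cmp 9,12)
JLT L2: taken
R3=63^15=48
R3=48+16=64
R3=64^1=65
R4=9+3=12
CMP R4, 12  (cmp 12,12)
JLT L2: not taken
halt.
Total executed instructions: 27.

27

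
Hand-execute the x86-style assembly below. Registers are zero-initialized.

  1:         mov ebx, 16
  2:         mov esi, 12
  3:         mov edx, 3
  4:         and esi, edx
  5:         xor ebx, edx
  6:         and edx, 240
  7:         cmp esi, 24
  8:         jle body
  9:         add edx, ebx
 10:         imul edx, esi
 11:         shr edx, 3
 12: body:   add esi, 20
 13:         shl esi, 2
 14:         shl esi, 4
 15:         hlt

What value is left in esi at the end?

1280

ebx=16
esi=12
edx=3
esi=12&3=0
ebx=16^3=19
edx=3&240=0
cmp esi, 24  (cmp 0,24)
jle body: taken
esi=0+20=20
esi=20<<2=80
esi=80<<4=1280
halt.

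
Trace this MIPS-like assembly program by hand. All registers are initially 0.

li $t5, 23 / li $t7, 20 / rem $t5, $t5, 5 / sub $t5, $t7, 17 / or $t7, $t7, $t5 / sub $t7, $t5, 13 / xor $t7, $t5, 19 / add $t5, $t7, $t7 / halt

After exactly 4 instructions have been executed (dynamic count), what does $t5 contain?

3

after li $t5, 23: $t5=23
after li $t7, 20: $t7=20
after rem $t5, $t5, 5: $t5=23%5=3
after sub $t5, $t7, 17: $t5=20-17=3
After step 4: $t5 = 3.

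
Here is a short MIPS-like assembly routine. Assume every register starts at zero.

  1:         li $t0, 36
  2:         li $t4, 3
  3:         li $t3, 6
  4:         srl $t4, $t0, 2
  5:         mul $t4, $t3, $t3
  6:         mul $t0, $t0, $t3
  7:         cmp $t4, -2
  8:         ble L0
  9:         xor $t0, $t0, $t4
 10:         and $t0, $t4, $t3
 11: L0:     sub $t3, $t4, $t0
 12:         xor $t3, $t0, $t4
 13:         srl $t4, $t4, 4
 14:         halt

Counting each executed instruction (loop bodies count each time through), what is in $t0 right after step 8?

after li $t0, 36: $t0=36
after li $t4, 3: $t4=3
after li $t3, 6: $t3=6
after srl $t4, $t0, 2: $t4=36>>2=9
after mul $t4, $t3, $t3: $t4=6*6=36
after mul $t0, $t0, $t3: $t0=36*6=216
cmp $t4, -2  (cmp 36,-2)
ble L0: not taken
After step 8: $t0 = 216.

216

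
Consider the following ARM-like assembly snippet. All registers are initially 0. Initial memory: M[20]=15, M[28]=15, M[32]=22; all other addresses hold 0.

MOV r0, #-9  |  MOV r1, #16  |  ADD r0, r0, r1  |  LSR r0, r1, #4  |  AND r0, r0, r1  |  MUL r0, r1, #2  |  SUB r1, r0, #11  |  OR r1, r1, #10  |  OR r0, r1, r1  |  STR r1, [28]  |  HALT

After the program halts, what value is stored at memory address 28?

after MOV r0, #-9: r0=-9
after MOV r1, #16: r1=16
after ADD r0, r0, r1: r0=(-9)+16=7
after LSR r0, r1, #4: r0=16>>4=1
after AND r0, r0, r1: r0=1&16=0
after MUL r0, r1, #2: r0=16*2=32
after SUB r1, r0, #11: r1=32-11=21
after OR r1, r1, #10: r1=21|10=31
after OR r0, r1, r1: r0=31|31=31
STR r1, [28] → M[28]=31
halt.

31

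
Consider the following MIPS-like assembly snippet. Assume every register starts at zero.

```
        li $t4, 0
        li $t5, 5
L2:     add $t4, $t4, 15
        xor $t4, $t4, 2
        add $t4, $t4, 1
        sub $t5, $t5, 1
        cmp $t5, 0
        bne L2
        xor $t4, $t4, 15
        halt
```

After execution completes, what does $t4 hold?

after li $t4, 0: $t4=0
after li $t5, 5: $t5=5
after add $t4, $t4, 15: $t4=0+15=15
after xor $t4, $t4, 2: $t4=15^2=13
after add $t4, $t4, 1: $t4=13+1=14
after sub $t5, $t5, 1: $t5=5-1=4
cmp $t5, 0  (cmp 4,0)
bne L2: taken
after add $t4, $t4, 15: $t4=14+15=29
after xor $t4, $t4, 2: $t4=29^2=31
after add $t4, $t4, 1: $t4=31+1=32
after sub $t5, $t5, 1: $t5=4-1=3
cmp $t5, 0  (cmp 3,0)
bne L2: taken
after add $t4, $t4, 15: $t4=32+15=47
after xor $t4, $t4, 2: $t4=47^2=45
after add $t4, $t4, 1: $t4=45+1=46
after sub $t5, $t5, 1: $t5=3-1=2
cmp $t5, 0  (cmp 2,0)
bne L2: taken
after add $t4, $t4, 15: $t4=46+15=61
after xor $t4, $t4, 2: $t4=61^2=63
after add $t4, $t4, 1: $t4=63+1=64
after sub $t5, $t5, 1: $t5=2-1=1
cmp $t5, 0  (cmp 1,0)
bne L2: taken
after add $t4, $t4, 15: $t4=64+15=79
after xor $t4, $t4, 2: $t4=79^2=77
after add $t4, $t4, 1: $t4=77+1=78
after sub $t5, $t5, 1: $t5=1-1=0
cmp $t5, 0  (cmp 0,0)
bne L2: not taken
after xor $t4, $t4, 15: $t4=78^15=65
halt.

65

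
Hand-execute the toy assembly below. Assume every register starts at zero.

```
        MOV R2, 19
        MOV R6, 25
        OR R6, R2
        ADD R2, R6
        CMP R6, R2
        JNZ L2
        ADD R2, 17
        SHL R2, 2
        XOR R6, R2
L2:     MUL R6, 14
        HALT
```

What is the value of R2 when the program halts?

R2=19
R6=25
R6=25|19=27
R2=19+27=46
CMP R6, R2  (cmp 27,46)
JNZ L2: taken
R6=27*14=378
halt.

46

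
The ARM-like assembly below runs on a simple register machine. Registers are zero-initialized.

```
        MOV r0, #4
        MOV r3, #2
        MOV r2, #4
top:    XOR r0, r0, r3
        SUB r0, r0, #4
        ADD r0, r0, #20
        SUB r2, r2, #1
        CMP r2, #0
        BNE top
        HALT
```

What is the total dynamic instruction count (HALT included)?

r0=4
r3=2
r2=4
r0=4^2=6
r0=6-4=2
r0=2+20=22
r2=4-1=3
CMP r2, #0  (cmp 3,0)
BNE top: taken
r0=22^2=20
r0=20-4=16
r0=16+20=36
r2=3-1=2
CMP r2, #0  (cmp 2,0)
BNE top: taken
r0=36^2=38
r0=38-4=34
r0=34+20=54
r2=2-1=1
CMP r2, #0  (cmp 1,0)
BNE top: taken
r0=54^2=52
r0=52-4=48
r0=48+20=68
r2=1-1=0
CMP r2, #0  (cmp 0,0)
BNE top: not taken
halt.
Total executed instructions: 28.

28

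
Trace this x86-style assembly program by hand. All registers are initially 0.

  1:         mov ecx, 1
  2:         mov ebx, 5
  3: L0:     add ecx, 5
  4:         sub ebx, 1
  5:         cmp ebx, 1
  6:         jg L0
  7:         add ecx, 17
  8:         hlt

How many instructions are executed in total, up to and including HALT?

after mov ecx, 1: ecx=1
after mov ebx, 5: ebx=5
after add ecx, 5: ecx=1+5=6
after sub ebx, 1: ebx=5-1=4
cmp ebx, 1  (cmp 4,1)
jg L0: taken
after add ecx, 5: ecx=6+5=11
after sub ebx, 1: ebx=4-1=3
cmp ebx, 1  (cmp 3,1)
jg L0: taken
after add ecx, 5: ecx=11+5=16
after sub ebx, 1: ebx=3-1=2
cmp ebx, 1  (cmp 2,1)
jg L0: taken
after add ecx, 5: ecx=16+5=21
after sub ebx, 1: ebx=2-1=1
cmp ebx, 1  (cmp 1,1)
jg L0: not taken
after add ecx, 17: ecx=21+17=38
halt.
Total executed instructions: 20.

20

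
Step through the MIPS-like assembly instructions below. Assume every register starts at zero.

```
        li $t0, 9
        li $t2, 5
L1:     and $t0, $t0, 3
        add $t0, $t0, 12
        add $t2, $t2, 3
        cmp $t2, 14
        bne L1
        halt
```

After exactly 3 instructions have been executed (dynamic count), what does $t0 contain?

1

li $t0, 9 → $t0=9
li $t2, 5 → $t2=5
and $t0, $t0, 3 → $t0=9&3=1
After step 3: $t0 = 1.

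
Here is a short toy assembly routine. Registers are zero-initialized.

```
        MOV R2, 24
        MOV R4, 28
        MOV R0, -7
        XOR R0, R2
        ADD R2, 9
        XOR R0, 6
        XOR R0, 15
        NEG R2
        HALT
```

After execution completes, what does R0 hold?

after MOV R2, 24: R2=24
after MOV R4, 28: R4=28
after MOV R0, -7: R0=-7
after XOR R0, R2: R0=(-7)^24=-31
after ADD R2, 9: R2=24+9=33
after XOR R0, 6: R0=(-31)^6=-25
after XOR R0, 15: R0=(-25)^15=-24
after NEG R2: R2=-(33)=-33
halt.

-24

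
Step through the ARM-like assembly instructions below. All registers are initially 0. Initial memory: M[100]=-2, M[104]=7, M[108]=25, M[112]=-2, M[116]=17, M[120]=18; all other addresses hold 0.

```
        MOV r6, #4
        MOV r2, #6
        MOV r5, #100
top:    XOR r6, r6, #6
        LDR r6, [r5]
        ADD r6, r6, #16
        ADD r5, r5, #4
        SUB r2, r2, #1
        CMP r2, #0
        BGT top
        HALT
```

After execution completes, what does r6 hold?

MOV r6, #4 → r6=4
MOV r2, #6 → r2=6
MOV r5, #100 → r5=100
XOR r6, r6, #6 → r6=4^6=2
LDR r6, [r5] → r6=M[100]=-2
ADD r6, r6, #16 → r6=(-2)+16=14
ADD r5, r5, #4 → r5=100+4=104
SUB r2, r2, #1 → r2=6-1=5
CMP r2, #0  (cmp 5,0)
BGT top: taken
XOR r6, r6, #6 → r6=14^6=8
LDR r6, [r5] → r6=M[104]=7
ADD r6, r6, #16 → r6=7+16=23
ADD r5, r5, #4 → r5=104+4=108
SUB r2, r2, #1 → r2=5-1=4
CMP r2, #0  (cmp 4,0)
BGT top: taken
XOR r6, r6, #6 → r6=23^6=17
LDR r6, [r5] → r6=M[108]=25
ADD r6, r6, #16 → r6=25+16=41
ADD r5, r5, #4 → r5=108+4=112
SUB r2, r2, #1 → r2=4-1=3
CMP r2, #0  (cmp 3,0)
BGT top: taken
XOR r6, r6, #6 → r6=41^6=47
LDR r6, [r5] → r6=M[112]=-2
ADD r6, r6, #16 → r6=(-2)+16=14
ADD r5, r5, #4 → r5=112+4=116
SUB r2, r2, #1 → r2=3-1=2
CMP r2, #0  (cmp 2,0)
BGT top: taken
XOR r6, r6, #6 → r6=14^6=8
LDR r6, [r5] → r6=M[116]=17
ADD r6, r6, #16 → r6=17+16=33
ADD r5, r5, #4 → r5=116+4=120
SUB r2, r2, #1 → r2=2-1=1
CMP r2, #0  (cmp 1,0)
BGT top: taken
XOR r6, r6, #6 → r6=33^6=39
LDR r6, [r5] → r6=M[120]=18
ADD r6, r6, #16 → r6=18+16=34
ADD r5, r5, #4 → r5=120+4=124
SUB r2, r2, #1 → r2=1-1=0
CMP r2, #0  (cmp 0,0)
BGT top: not taken
halt.

34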